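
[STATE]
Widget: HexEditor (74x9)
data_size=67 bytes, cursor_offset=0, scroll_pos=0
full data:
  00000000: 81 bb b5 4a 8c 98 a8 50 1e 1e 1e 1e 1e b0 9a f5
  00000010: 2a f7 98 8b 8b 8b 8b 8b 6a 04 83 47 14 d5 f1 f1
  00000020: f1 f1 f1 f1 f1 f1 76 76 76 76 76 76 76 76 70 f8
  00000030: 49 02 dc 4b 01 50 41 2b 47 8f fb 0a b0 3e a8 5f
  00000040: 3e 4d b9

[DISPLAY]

00000000  81 bb b5 4a 8c 98 a8 50  1e 1e 1e 1e 1e b0 9a f5  |...J...P.....
00000010  2a f7 98 8b 8b 8b 8b 8b  6a 04 83 47 14 d5 f1 f1  |*.......j..G.
00000020  f1 f1 f1 f1 f1 f1 76 76  76 76 76 76 76 76 70 f8  |......vvvvvvv
00000030  49 02 dc 4b 01 50 41 2b  47 8f fb 0a b0 3e a8 5f  |I..K.PA+G....
00000040  3e 4d b9                                          |>M.          
                                                                          
                                                                          
                                                                          
                                                                          


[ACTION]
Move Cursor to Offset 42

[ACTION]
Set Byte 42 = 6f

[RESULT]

00000000  81 bb b5 4a 8c 98 a8 50  1e 1e 1e 1e 1e b0 9a f5  |...J...P.....
00000010  2a f7 98 8b 8b 8b 8b 8b  6a 04 83 47 14 d5 f1 f1  |*.......j..G.
00000020  f1 f1 f1 f1 f1 f1 76 76  76 76 6F 76 76 76 70 f8  |......vvvvovv
00000030  49 02 dc 4b 01 50 41 2b  47 8f fb 0a b0 3e a8 5f  |I..K.PA+G....
00000040  3e 4d b9                                          |>M.          
                                                                          
                                                                          
                                                                          
                                                                          


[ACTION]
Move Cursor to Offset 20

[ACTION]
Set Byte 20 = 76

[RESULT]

00000000  81 bb b5 4a 8c 98 a8 50  1e 1e 1e 1e 1e b0 9a f5  |...J...P.....
00000010  2a f7 98 8b 76 8b 8b 8b  6a 04 83 47 14 d5 f1 f1  |*...v...j..G.
00000020  f1 f1 f1 f1 f1 f1 76 76  76 76 6f 76 76 76 70 f8  |......vvvvovv
00000030  49 02 dc 4b 01 50 41 2b  47 8f fb 0a b0 3e a8 5f  |I..K.PA+G....
00000040  3e 4d b9                                          |>M.          
                                                                          
                                                                          
                                                                          
                                                                          


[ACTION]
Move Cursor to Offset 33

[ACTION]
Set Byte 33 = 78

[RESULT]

00000000  81 bb b5 4a 8c 98 a8 50  1e 1e 1e 1e 1e b0 9a f5  |...J...P.....
00000010  2a f7 98 8b 76 8b 8b 8b  6a 04 83 47 14 d5 f1 f1  |*...v...j..G.
00000020  f1 78 f1 f1 f1 f1 76 76  76 76 6f 76 76 76 70 f8  |.x....vvvvovv
00000030  49 02 dc 4b 01 50 41 2b  47 8f fb 0a b0 3e a8 5f  |I..K.PA+G....
00000040  3e 4d b9                                          |>M.          
                                                                          
                                                                          
                                                                          
                                                                          


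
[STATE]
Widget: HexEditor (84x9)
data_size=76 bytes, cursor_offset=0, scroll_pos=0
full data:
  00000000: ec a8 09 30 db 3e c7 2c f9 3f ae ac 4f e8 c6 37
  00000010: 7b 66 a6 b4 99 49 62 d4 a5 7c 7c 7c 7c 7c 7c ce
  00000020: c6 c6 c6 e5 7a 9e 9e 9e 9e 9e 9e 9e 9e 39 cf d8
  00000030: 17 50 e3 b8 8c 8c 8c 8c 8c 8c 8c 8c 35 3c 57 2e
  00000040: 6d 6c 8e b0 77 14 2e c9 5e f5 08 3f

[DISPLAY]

00000000  EC a8 09 30 db 3e c7 2c  f9 3f ae ac 4f e8 c6 37  |...0.>.,.?..O..7|      
00000010  7b 66 a6 b4 99 49 62 d4  a5 7c 7c 7c 7c 7c 7c ce  |{f...Ib..||||||.|      
00000020  c6 c6 c6 e5 7a 9e 9e 9e  9e 9e 9e 9e 9e 39 cf d8  |....z........9..|      
00000030  17 50 e3 b8 8c 8c 8c 8c  8c 8c 8c 8c 35 3c 57 2e  |.P..........5<W.|      
00000040  6d 6c 8e b0 77 14 2e c9  5e f5 08 3f              |ml..w...^..?    |      
                                                                                    
                                                                                    
                                                                                    
                                                                                    


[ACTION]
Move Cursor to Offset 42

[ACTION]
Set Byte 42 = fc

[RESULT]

00000000  ec a8 09 30 db 3e c7 2c  f9 3f ae ac 4f e8 c6 37  |...0.>.,.?..O..7|      
00000010  7b 66 a6 b4 99 49 62 d4  a5 7c 7c 7c 7c 7c 7c ce  |{f...Ib..||||||.|      
00000020  c6 c6 c6 e5 7a 9e 9e 9e  9e 9e FC 9e 9e 39 cf d8  |....z........9..|      
00000030  17 50 e3 b8 8c 8c 8c 8c  8c 8c 8c 8c 35 3c 57 2e  |.P..........5<W.|      
00000040  6d 6c 8e b0 77 14 2e c9  5e f5 08 3f              |ml..w...^..?    |      
                                                                                    
                                                                                    
                                                                                    
                                                                                    


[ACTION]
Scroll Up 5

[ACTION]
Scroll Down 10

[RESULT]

00000040  6d 6c 8e b0 77 14 2e c9  5e f5 08 3f              |ml..w...^..?    |      
                                                                                    
                                                                                    
                                                                                    
                                                                                    
                                                                                    
                                                                                    
                                                                                    
                                                                                    


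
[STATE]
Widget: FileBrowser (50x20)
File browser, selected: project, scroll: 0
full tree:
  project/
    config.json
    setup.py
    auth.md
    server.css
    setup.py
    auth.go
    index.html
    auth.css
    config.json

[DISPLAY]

> [-] project/                                    
    config.json                                   
    setup.py                                      
    auth.md                                       
    server.css                                    
    setup.py                                      
    auth.go                                       
    index.html                                    
    auth.css                                      
    config.json                                   
                                                  
                                                  
                                                  
                                                  
                                                  
                                                  
                                                  
                                                  
                                                  
                                                  


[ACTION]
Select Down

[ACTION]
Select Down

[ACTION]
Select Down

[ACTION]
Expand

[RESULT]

  [-] project/                                    
    config.json                                   
    setup.py                                      
  > auth.md                                       
    server.css                                    
    setup.py                                      
    auth.go                                       
    index.html                                    
    auth.css                                      
    config.json                                   
                                                  
                                                  
                                                  
                                                  
                                                  
                                                  
                                                  
                                                  
                                                  
                                                  


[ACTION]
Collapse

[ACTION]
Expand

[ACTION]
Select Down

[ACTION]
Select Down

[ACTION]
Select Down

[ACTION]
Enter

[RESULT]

  [-] project/                                    
    config.json                                   
    setup.py                                      
    auth.md                                       
    server.css                                    
    setup.py                                      
  > auth.go                                       
    index.html                                    
    auth.css                                      
    config.json                                   
                                                  
                                                  
                                                  
                                                  
                                                  
                                                  
                                                  
                                                  
                                                  
                                                  


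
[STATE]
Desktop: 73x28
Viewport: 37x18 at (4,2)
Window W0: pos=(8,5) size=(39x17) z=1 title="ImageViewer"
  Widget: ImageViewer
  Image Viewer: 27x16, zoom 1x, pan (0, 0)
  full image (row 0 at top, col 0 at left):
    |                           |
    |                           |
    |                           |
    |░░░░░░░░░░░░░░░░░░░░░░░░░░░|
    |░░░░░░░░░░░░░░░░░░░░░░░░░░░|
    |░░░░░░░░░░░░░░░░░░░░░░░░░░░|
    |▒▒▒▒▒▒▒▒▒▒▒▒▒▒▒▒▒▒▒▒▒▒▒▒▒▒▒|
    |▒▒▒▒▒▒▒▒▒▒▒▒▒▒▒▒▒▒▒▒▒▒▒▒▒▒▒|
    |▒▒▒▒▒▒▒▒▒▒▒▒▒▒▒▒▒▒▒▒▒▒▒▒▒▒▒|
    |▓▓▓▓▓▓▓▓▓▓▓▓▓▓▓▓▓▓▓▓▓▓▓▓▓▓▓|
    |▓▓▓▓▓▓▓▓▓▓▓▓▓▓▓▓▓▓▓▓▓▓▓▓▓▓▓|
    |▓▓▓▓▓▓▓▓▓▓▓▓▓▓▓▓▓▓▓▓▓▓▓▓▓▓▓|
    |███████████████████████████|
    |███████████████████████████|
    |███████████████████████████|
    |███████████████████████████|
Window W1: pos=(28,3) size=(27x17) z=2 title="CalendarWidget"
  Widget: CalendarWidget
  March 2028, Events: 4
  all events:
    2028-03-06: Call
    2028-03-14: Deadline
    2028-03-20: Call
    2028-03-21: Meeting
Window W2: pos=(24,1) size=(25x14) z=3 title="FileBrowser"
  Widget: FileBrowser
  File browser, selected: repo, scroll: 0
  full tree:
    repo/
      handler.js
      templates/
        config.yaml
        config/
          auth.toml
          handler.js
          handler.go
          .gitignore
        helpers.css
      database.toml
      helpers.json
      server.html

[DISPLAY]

                    ┃ FileBrowser    
                    ┠────────────────
                    ┃> [-] repo/     
    ┏━━━━━━━━━━━━━━━┃    handler.js  
    ┃ ImageViewer   ┃    [+] template
    ┠───────────────┃    database.tom
    ┃               ┃    helpers.json
    ┃               ┃    server.html 
    ┃               ┃                
    ┃░░░░░░░░░░░░░░░┃                
    ┃░░░░░░░░░░░░░░░┃                
    ┃░░░░░░░░░░░░░░░┃                
    ┃▒▒▒▒▒▒▒▒▒▒▒▒▒▒▒┗━━━━━━━━━━━━━━━━
    ┃▒▒▒▒▒▒▒▒▒▒▒▒▒▒▒▒▒▒▒┃            
    ┃▒▒▒▒▒▒▒▒▒▒▒▒▒▒▒▒▒▒▒┃            
    ┃▓▓▓▓▓▓▓▓▓▓▓▓▓▓▓▓▓▓▓┃            
    ┃▓▓▓▓▓▓▓▓▓▓▓▓▓▓▓▓▓▓▓┃            
    ┃▓▓▓▓▓▓▓▓▓▓▓▓▓▓▓▓▓▓▓┗━━━━━━━━━━━━


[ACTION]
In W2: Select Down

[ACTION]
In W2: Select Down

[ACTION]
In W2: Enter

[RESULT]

                    ┃ FileBrowser    
                    ┠────────────────
                    ┃  [-] repo/     
    ┏━━━━━━━━━━━━━━━┃    handler.js  
    ┃ ImageViewer   ┃  > [-] template
    ┠───────────────┃      config.yam
    ┃               ┃      [+] config
    ┃               ┃      helpers.cs
    ┃               ┃    database.tom
    ┃░░░░░░░░░░░░░░░┃    helpers.json
    ┃░░░░░░░░░░░░░░░┃    server.html 
    ┃░░░░░░░░░░░░░░░┃                
    ┃▒▒▒▒▒▒▒▒▒▒▒▒▒▒▒┗━━━━━━━━━━━━━━━━
    ┃▒▒▒▒▒▒▒▒▒▒▒▒▒▒▒▒▒▒▒┃            
    ┃▒▒▒▒▒▒▒▒▒▒▒▒▒▒▒▒▒▒▒┃            
    ┃▓▓▓▓▓▓▓▓▓▓▓▓▓▓▓▓▓▓▓┃            
    ┃▓▓▓▓▓▓▓▓▓▓▓▓▓▓▓▓▓▓▓┃            
    ┃▓▓▓▓▓▓▓▓▓▓▓▓▓▓▓▓▓▓▓┗━━━━━━━━━━━━


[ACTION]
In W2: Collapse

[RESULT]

                    ┃ FileBrowser    
                    ┠────────────────
                    ┃  [-] repo/     
    ┏━━━━━━━━━━━━━━━┃    handler.js  
    ┃ ImageViewer   ┃  > [+] template
    ┠───────────────┃    database.tom
    ┃               ┃    helpers.json
    ┃               ┃    server.html 
    ┃               ┃                
    ┃░░░░░░░░░░░░░░░┃                
    ┃░░░░░░░░░░░░░░░┃                
    ┃░░░░░░░░░░░░░░░┃                
    ┃▒▒▒▒▒▒▒▒▒▒▒▒▒▒▒┗━━━━━━━━━━━━━━━━
    ┃▒▒▒▒▒▒▒▒▒▒▒▒▒▒▒▒▒▒▒┃            
    ┃▒▒▒▒▒▒▒▒▒▒▒▒▒▒▒▒▒▒▒┃            
    ┃▓▓▓▓▓▓▓▓▓▓▓▓▓▓▓▓▓▓▓┃            
    ┃▓▓▓▓▓▓▓▓▓▓▓▓▓▓▓▓▓▓▓┃            
    ┃▓▓▓▓▓▓▓▓▓▓▓▓▓▓▓▓▓▓▓┗━━━━━━━━━━━━


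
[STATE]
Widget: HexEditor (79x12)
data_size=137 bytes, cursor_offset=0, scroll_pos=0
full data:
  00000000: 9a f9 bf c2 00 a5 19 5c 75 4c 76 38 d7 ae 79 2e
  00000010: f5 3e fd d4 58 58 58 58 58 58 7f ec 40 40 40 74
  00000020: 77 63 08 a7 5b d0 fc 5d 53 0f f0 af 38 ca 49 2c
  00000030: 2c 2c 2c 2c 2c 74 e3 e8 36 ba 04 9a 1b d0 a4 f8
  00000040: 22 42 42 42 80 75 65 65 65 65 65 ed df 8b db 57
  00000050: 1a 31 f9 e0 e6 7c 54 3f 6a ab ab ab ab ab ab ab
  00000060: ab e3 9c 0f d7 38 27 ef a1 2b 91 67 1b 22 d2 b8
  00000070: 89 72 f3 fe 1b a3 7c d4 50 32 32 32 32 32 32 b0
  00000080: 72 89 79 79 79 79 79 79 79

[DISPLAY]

00000000  9A f9 bf c2 00 a5 19 5c  75 4c 76 38 d7 ae 79 2e  |.......\uLv8..y.| 
00000010  f5 3e fd d4 58 58 58 58  58 58 7f ec 40 40 40 74  |.>..XXXXXX..@@@t| 
00000020  77 63 08 a7 5b d0 fc 5d  53 0f f0 af 38 ca 49 2c  |wc..[..]S...8.I,| 
00000030  2c 2c 2c 2c 2c 74 e3 e8  36 ba 04 9a 1b d0 a4 f8  |,,,,,t..6.......| 
00000040  22 42 42 42 80 75 65 65  65 65 65 ed df 8b db 57  |"BBB.ueeeee....W| 
00000050  1a 31 f9 e0 e6 7c 54 3f  6a ab ab ab ab ab ab ab  |.1...|T?j.......| 
00000060  ab e3 9c 0f d7 38 27 ef  a1 2b 91 67 1b 22 d2 b8  |.....8'..+.g."..| 
00000070  89 72 f3 fe 1b a3 7c d4  50 32 32 32 32 32 32 b0  |.r....|.P222222.| 
00000080  72 89 79 79 79 79 79 79  79                       |r.yyyyyyy       | 
                                                                               
                                                                               
                                                                               


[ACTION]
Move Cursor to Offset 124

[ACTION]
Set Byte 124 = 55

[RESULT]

00000000  9a f9 bf c2 00 a5 19 5c  75 4c 76 38 d7 ae 79 2e  |.......\uLv8..y.| 
00000010  f5 3e fd d4 58 58 58 58  58 58 7f ec 40 40 40 74  |.>..XXXXXX..@@@t| 
00000020  77 63 08 a7 5b d0 fc 5d  53 0f f0 af 38 ca 49 2c  |wc..[..]S...8.I,| 
00000030  2c 2c 2c 2c 2c 74 e3 e8  36 ba 04 9a 1b d0 a4 f8  |,,,,,t..6.......| 
00000040  22 42 42 42 80 75 65 65  65 65 65 ed df 8b db 57  |"BBB.ueeeee....W| 
00000050  1a 31 f9 e0 e6 7c 54 3f  6a ab ab ab ab ab ab ab  |.1...|T?j.......| 
00000060  ab e3 9c 0f d7 38 27 ef  a1 2b 91 67 1b 22 d2 b8  |.....8'..+.g."..| 
00000070  89 72 f3 fe 1b a3 7c d4  50 32 32 32 55 32 32 b0  |.r....|.P222U22.| 
00000080  72 89 79 79 79 79 79 79  79                       |r.yyyyyyy       | 
                                                                               
                                                                               
                                                                               


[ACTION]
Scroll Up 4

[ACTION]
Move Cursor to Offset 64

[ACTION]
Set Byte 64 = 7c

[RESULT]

00000000  9a f9 bf c2 00 a5 19 5c  75 4c 76 38 d7 ae 79 2e  |.......\uLv8..y.| 
00000010  f5 3e fd d4 58 58 58 58  58 58 7f ec 40 40 40 74  |.>..XXXXXX..@@@t| 
00000020  77 63 08 a7 5b d0 fc 5d  53 0f f0 af 38 ca 49 2c  |wc..[..]S...8.I,| 
00000030  2c 2c 2c 2c 2c 74 e3 e8  36 ba 04 9a 1b d0 a4 f8  |,,,,,t..6.......| 
00000040  7C 42 42 42 80 75 65 65  65 65 65 ed df 8b db 57  ||BBB.ueeeee....W| 
00000050  1a 31 f9 e0 e6 7c 54 3f  6a ab ab ab ab ab ab ab  |.1...|T?j.......| 
00000060  ab e3 9c 0f d7 38 27 ef  a1 2b 91 67 1b 22 d2 b8  |.....8'..+.g."..| 
00000070  89 72 f3 fe 1b a3 7c d4  50 32 32 32 55 32 32 b0  |.r....|.P222U22.| 
00000080  72 89 79 79 79 79 79 79  79                       |r.yyyyyyy       | 
                                                                               
                                                                               
                                                                               


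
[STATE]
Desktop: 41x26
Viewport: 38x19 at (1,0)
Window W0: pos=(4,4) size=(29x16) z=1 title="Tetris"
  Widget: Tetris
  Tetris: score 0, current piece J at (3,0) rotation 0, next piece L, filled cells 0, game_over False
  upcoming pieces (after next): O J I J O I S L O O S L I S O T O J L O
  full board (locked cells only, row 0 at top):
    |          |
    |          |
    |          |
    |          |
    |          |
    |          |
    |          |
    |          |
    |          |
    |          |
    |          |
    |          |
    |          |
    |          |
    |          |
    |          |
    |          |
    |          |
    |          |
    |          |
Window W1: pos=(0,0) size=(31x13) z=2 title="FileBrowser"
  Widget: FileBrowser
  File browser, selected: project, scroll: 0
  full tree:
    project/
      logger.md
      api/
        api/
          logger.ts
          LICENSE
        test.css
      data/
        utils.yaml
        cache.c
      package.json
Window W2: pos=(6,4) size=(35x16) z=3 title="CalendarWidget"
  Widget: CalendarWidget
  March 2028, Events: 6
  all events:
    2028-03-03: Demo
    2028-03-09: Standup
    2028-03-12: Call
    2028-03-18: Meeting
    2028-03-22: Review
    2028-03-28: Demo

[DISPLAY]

━━━━━━━━━━━━━━━━━━━━━━━━━━━━━┓        
 FileBrowser                 ┃        
─────────────────────────────┨        
> [-] project/               ┃        
    l┏━━━━━━━━━━━━━━━━━━━━━━━━━━━━━━━━
    [┃ CalendarWidget                 
    [┠────────────────────────────────
    p┃            March 2028          
     ┃Mo Tu We Th Fr Sa Su            
     ┃       1  2  3*  4  5           
     ┃ 6  7  8  9* 10 11 12*          
     ┃13 14 15 16 17 18* 19           
━━━━━┃20 21 22* 23 24 25 26           
   ┃ ┃27 28* 29 30 31                 
   ┃ ┃                                
   ┃ ┃                                
   ┃ ┃                                
   ┃ ┃                                
   ┃ ┃                                


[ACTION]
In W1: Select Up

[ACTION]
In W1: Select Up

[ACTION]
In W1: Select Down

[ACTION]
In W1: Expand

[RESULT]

━━━━━━━━━━━━━━━━━━━━━━━━━━━━━┓        
 FileBrowser                 ┃        
─────────────────────────────┨        
  [-] project/               ┃        
  > l┏━━━━━━━━━━━━━━━━━━━━━━━━━━━━━━━━
    [┃ CalendarWidget                 
    [┠────────────────────────────────
    p┃            March 2028          
     ┃Mo Tu We Th Fr Sa Su            
     ┃       1  2  3*  4  5           
     ┃ 6  7  8  9* 10 11 12*          
     ┃13 14 15 16 17 18* 19           
━━━━━┃20 21 22* 23 24 25 26           
   ┃ ┃27 28* 29 30 31                 
   ┃ ┃                                
   ┃ ┃                                
   ┃ ┃                                
   ┃ ┃                                
   ┃ ┃                                


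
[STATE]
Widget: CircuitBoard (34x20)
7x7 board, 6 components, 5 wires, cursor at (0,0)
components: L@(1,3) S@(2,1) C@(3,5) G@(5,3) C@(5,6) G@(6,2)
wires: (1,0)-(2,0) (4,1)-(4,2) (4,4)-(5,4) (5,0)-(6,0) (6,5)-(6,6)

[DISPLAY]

   0 1 2 3 4 5 6                  
0  [.]                            
                                  
1   ·           L                 
    │                             
2   ·   S                         
                                  
3                       C         
                                  
4       · ─ ·       ·             
                    │             
5   ·           G   ·       C     
    │                             
6   ·       G           · ─ ·     
Cursor: (0,0)                     
                                  
                                  
                                  
                                  
                                  


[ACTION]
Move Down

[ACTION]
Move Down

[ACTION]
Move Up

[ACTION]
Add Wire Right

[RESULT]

   0 1 2 3 4 5 6                  
0                                 
                                  
1  [.]─ ·       L                 
    │                             
2   ·   S                         
                                  
3                       C         
                                  
4       · ─ ·       ·             
                    │             
5   ·           G   ·       C     
    │                             
6   ·       G           · ─ ·     
Cursor: (1,0)                     
                                  
                                  
                                  
                                  
                                  


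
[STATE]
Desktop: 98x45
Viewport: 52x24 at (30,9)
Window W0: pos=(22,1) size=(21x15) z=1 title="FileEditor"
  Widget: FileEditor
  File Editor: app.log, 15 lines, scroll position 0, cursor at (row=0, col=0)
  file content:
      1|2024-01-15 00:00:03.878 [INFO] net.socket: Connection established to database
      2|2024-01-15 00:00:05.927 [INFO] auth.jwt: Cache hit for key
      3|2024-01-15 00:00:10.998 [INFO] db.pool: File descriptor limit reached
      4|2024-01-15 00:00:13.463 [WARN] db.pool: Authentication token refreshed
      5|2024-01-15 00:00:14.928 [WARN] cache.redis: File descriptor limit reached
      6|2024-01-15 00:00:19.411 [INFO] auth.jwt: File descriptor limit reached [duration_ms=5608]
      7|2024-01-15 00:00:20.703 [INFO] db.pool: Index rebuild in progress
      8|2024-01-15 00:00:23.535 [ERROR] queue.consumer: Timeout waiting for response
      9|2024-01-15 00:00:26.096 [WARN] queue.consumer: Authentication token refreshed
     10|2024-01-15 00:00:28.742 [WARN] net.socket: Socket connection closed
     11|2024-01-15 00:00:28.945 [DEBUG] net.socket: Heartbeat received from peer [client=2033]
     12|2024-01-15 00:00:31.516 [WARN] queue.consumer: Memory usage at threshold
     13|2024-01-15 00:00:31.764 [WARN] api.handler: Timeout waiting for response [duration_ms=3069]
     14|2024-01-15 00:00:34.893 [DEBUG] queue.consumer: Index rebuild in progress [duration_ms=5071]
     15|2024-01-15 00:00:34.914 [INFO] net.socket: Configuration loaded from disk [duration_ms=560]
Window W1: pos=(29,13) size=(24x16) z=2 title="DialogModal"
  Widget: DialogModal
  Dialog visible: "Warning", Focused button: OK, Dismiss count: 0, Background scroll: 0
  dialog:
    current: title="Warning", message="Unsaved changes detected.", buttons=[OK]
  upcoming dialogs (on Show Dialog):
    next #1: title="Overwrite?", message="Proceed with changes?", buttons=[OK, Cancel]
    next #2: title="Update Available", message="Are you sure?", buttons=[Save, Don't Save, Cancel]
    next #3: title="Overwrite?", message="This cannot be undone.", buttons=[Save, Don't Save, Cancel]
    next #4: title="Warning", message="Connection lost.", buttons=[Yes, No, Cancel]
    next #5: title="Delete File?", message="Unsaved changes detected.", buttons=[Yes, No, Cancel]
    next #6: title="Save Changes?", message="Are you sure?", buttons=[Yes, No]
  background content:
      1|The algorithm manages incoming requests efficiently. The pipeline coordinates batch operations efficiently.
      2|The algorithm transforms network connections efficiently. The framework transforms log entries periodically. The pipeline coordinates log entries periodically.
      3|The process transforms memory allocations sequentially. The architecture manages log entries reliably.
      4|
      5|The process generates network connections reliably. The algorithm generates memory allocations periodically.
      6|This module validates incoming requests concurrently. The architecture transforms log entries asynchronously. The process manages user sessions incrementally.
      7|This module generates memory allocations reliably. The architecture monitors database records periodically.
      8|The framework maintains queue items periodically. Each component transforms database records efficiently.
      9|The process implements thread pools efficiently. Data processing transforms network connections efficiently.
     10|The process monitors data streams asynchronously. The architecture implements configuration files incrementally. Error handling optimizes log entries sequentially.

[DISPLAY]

-15 00:00:1░┃                                       
-15 00:00:2░┃                                       
-15 00:00:2░┃                                       
-15 00:00:2░┃                                       
━━━━━━━━━━━━━━━━━━━━━━┓                             
 DialogModal          ┃                             
──────────────────────┨                             
The algorithm manages ┃                             
The algorithm transfor┃                             
The process transforms┃                             
  ┌────────────────┐  ┃                             
Th│    Warning     │s ┃                             
Th│Unsaved changes │s ┃                             
Th│      [OK]      │s ┃                             
Th└────────────────┘in┃                             
The process implements┃                             
The process monitors d┃                             
                      ┃                             
                      ┃                             
━━━━━━━━━━━━━━━━━━━━━━┛                             
                                                    
                                                    
                                                    
                                                    


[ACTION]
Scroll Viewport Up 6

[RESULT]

────────────┨                                       
-15 00:00:0▲┃                                       
-15 00:00:0█┃                                       
-15 00:00:1░┃                                       
-15 00:00:1░┃                                       
-15 00:00:1░┃                                       
-15 00:00:1░┃                                       
-15 00:00:2░┃                                       
-15 00:00:2░┃                                       
-15 00:00:2░┃                                       
━━━━━━━━━━━━━━━━━━━━━━┓                             
 DialogModal          ┃                             
──────────────────────┨                             
The algorithm manages ┃                             
The algorithm transfor┃                             
The process transforms┃                             
  ┌────────────────┐  ┃                             
Th│    Warning     │s ┃                             
Th│Unsaved changes │s ┃                             
Th│      [OK]      │s ┃                             
Th└────────────────┘in┃                             
The process implements┃                             
The process monitors d┃                             
                      ┃                             


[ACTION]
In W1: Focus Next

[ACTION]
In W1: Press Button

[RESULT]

────────────┨                                       
-15 00:00:0▲┃                                       
-15 00:00:0█┃                                       
-15 00:00:1░┃                                       
-15 00:00:1░┃                                       
-15 00:00:1░┃                                       
-15 00:00:1░┃                                       
-15 00:00:2░┃                                       
-15 00:00:2░┃                                       
-15 00:00:2░┃                                       
━━━━━━━━━━━━━━━━━━━━━━┓                             
 DialogModal          ┃                             
──────────────────────┨                             
The algorithm manages ┃                             
The algorithm transfor┃                             
The process transforms┃                             
                      ┃                             
The process generates ┃                             
This module validates ┃                             
This module generates ┃                             
The framework maintain┃                             
The process implements┃                             
The process monitors d┃                             
                      ┃                             


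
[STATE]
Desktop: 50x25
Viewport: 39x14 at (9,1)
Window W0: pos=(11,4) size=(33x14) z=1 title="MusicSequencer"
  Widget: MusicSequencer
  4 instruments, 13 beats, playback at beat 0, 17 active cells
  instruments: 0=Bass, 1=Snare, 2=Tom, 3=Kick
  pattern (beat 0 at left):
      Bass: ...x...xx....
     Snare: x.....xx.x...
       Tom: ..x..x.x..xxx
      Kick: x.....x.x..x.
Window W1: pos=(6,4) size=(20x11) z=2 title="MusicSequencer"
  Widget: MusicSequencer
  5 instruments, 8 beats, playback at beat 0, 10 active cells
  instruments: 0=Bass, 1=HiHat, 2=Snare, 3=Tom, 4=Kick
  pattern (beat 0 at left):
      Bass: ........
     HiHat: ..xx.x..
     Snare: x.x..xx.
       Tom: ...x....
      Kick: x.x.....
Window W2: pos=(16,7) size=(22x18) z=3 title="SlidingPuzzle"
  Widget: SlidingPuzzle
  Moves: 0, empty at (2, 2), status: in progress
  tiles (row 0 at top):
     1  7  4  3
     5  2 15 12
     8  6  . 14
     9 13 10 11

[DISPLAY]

                                       
                                       
                                       
━━━━━━━━━━━━━━━━┓━━━━━━━━━━━━━━━━━┓    
usicSequencer   ┃r                ┃    
────────────────┨─────────────────┨    
    ▼12┏━━━━━━━━━━━━━━━━━━━━┓     ┃    
Bass···┃ SlidingPuzzle      ┃     ┃    
iHat··█┠────────────────────┨     ┃    
nare█·█┃┌────┬────┬────┬────┃     ┃    
 Tom···┃│  1 │  7 │  4 │  3 ┃     ┃    
Kick█·█┃├────┼────┼────┼────┃     ┃    
       ┃│  5 │  2 │ 15 │ 12 ┃     ┃    
━━━━━━━┃├────┼────┼────┼────┃     ┃    


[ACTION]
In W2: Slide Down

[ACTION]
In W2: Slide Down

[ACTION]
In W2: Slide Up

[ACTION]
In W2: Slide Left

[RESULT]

                                       
                                       
                                       
━━━━━━━━━━━━━━━━┓━━━━━━━━━━━━━━━━━┓    
usicSequencer   ┃r                ┃    
────────────────┨─────────────────┨    
    ▼12┏━━━━━━━━━━━━━━━━━━━━┓     ┃    
Bass···┃ SlidingPuzzle      ┃     ┃    
iHat··█┠────────────────────┨     ┃    
nare█·█┃┌────┬────┬────┬────┃     ┃    
 Tom···┃│  1 │  7 │  4 │  3 ┃     ┃    
Kick█·█┃├────┼────┼────┼────┃     ┃    
       ┃│  5 │  2 │ 12 │    ┃     ┃    
━━━━━━━┃├────┼────┼────┼────┃     ┃    


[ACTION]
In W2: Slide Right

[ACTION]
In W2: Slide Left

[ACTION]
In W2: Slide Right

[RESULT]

                                       
                                       
                                       
━━━━━━━━━━━━━━━━┓━━━━━━━━━━━━━━━━━┓    
usicSequencer   ┃r                ┃    
────────────────┨─────────────────┨    
    ▼12┏━━━━━━━━━━━━━━━━━━━━┓     ┃    
Bass···┃ SlidingPuzzle      ┃     ┃    
iHat··█┠────────────────────┨     ┃    
nare█·█┃┌────┬────┬────┬────┃     ┃    
 Tom···┃│  1 │  7 │  4 │  3 ┃     ┃    
Kick█·█┃├────┼────┼────┼────┃     ┃    
       ┃│  5 │  2 │    │ 12 ┃     ┃    
━━━━━━━┃├────┼────┼────┼────┃     ┃    


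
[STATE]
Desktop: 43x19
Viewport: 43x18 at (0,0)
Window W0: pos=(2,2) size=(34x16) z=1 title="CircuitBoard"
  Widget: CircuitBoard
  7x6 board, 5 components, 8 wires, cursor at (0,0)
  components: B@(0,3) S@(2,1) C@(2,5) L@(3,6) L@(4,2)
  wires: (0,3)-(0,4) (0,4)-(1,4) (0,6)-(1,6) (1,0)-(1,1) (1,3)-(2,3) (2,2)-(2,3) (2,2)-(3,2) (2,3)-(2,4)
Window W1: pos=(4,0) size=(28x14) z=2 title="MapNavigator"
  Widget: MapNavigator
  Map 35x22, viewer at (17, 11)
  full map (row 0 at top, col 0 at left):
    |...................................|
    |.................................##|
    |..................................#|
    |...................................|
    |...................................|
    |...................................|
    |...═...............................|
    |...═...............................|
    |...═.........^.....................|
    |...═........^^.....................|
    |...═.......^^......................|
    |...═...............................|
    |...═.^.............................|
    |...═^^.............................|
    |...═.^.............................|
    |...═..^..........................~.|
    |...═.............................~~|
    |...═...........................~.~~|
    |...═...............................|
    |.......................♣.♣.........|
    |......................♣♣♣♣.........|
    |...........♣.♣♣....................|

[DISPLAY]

    ┏━━━━━━━━━━━━━━━━━━━━━━━━━━┓           
    ┃ MapNavigator             ┃           
  ┏━┠──────────────────────────┨━━━┓       
  ┃ ┃..........................┃   ┃       
  ┠─┃..........................┃───┨       
  ┃ ┃.........^................┃   ┃       
  ┃0┃........^^................┃   ┃       
  ┃ ┃.......^^.................┃   ┃       
  ┃1┃.............@............┃   ┃       
  ┃ ┃.^........................┃   ┃       
  ┃2┃^^........................┃   ┃       
  ┃ ┃.^........................┃   ┃       
  ┃3┃..^.......................┃   ┃       
  ┃ ┗━━━━━━━━━━━━━━━━━━━━━━━━━━┛   ┃       
  ┃4           L                   ┃       
  ┃                                ┃       
  ┃5                               ┃       
  ┗━━━━━━━━━━━━━━━━━━━━━━━━━━━━━━━━┛       


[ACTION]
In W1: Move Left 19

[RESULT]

    ┏━━━━━━━━━━━━━━━━━━━━━━━━━━┓           
    ┃ MapNavigator             ┃           
  ┏━┠──────────────────────────┨━━━┓       
  ┃ ┃             ...═.........┃   ┃       
  ┠─┃             ...═.........┃───┨       
  ┃ ┃             ...═.........┃   ┃       
  ┃0┃             ...═........^┃   ┃       
  ┃ ┃             ...═.......^^┃   ┃       
  ┃1┃             @..═.........┃   ┃       
  ┃ ┃             ...═.^.......┃   ┃       
  ┃2┃             ...═^^.......┃   ┃       
  ┃ ┃             ...═.^.......┃   ┃       
  ┃3┃             ...═..^......┃   ┃       
  ┃ ┗━━━━━━━━━━━━━━━━━━━━━━━━━━┛   ┃       
  ┃4           L                   ┃       
  ┃                                ┃       
  ┃5                               ┃       
  ┗━━━━━━━━━━━━━━━━━━━━━━━━━━━━━━━━┛       


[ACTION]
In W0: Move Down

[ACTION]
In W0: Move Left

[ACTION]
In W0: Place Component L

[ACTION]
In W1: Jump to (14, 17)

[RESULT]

    ┏━━━━━━━━━━━━━━━━━━━━━━━━━━┓           
    ┃ MapNavigator             ┃           
  ┏━┠──────────────────────────┨━━━┓       
  ┃ ┃..═.^.....................┃   ┃       
  ┠─┃..═^^.....................┃───┨       
  ┃ ┃..═.^.....................┃   ┃       
  ┃0┃..═..^....................┃   ┃       
  ┃ ┃..═.......................┃   ┃       
  ┃1┃..═..........@............┃   ┃       
  ┃ ┃..═.......................┃   ┃       
  ┃2┃......................♣.♣.┃   ┃       
  ┃ ┃.....................♣♣♣♣.┃   ┃       
  ┃3┃..........♣.♣♣............┃   ┃       
  ┃ ┗━━━━━━━━━━━━━━━━━━━━━━━━━━┛   ┃       
  ┃4           L                   ┃       
  ┃                                ┃       
  ┃5                               ┃       
  ┗━━━━━━━━━━━━━━━━━━━━━━━━━━━━━━━━┛       
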